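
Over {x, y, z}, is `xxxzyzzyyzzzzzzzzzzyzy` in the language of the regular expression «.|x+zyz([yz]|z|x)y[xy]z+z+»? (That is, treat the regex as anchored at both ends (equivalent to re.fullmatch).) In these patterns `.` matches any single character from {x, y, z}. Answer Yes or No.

No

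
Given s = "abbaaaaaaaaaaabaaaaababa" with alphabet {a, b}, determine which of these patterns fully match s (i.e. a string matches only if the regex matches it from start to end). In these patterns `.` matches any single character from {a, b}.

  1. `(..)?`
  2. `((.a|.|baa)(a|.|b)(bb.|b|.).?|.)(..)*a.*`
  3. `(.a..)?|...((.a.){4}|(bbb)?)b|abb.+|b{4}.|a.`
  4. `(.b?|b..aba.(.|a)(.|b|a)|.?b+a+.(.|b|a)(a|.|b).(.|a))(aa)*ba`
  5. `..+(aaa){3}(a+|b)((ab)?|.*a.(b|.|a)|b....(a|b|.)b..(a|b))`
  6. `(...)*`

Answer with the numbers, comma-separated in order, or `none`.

2, 3, 5, 6

1 → no match
2 → match
3 → match
4 → no match
5 → match
6 → match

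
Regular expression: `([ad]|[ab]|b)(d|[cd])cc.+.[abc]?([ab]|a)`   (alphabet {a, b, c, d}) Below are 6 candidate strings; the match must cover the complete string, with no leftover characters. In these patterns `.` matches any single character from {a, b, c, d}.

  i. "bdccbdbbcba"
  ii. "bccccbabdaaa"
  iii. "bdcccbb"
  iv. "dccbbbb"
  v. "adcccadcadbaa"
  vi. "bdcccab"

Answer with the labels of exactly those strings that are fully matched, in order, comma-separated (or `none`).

i → match
ii → match
iii → match
iv → no match
v → match
vi → match

i, ii, iii, v, vi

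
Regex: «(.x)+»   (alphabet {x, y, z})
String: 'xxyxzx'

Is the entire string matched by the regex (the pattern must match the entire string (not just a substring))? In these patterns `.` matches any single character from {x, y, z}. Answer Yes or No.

Yes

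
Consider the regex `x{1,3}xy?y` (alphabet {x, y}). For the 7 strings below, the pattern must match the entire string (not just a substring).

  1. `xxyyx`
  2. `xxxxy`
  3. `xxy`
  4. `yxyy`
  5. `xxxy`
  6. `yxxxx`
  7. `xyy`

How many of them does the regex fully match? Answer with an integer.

3

1. `xxyyx` → no match — must end with `y`
2. `xxxxy` → match
3. `xxy` → match
4. `yxyy` → no match — must start with `x`
5. `xxxy` → match
6. `yxxxx` → no match — must start with `x`
7. `xyy` → no match
Total matched: 3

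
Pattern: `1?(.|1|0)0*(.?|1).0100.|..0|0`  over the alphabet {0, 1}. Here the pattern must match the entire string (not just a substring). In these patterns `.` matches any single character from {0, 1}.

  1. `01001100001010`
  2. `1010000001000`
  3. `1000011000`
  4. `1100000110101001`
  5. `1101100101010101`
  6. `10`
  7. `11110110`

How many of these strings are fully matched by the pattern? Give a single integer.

0

1 → no match
2 → no match
3. `1000011000` → no match
4 → no match
5 → no match
6. `10` → no match
7. `11110110` → no match
Total matched: 0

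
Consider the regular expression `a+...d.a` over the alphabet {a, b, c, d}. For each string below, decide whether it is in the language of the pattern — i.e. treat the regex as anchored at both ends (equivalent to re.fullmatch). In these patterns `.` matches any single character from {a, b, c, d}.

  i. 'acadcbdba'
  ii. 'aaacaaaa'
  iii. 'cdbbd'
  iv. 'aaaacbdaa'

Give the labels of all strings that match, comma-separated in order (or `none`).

iv

i → no match
ii → no match
iii → no match — must start with 'a'
iv → match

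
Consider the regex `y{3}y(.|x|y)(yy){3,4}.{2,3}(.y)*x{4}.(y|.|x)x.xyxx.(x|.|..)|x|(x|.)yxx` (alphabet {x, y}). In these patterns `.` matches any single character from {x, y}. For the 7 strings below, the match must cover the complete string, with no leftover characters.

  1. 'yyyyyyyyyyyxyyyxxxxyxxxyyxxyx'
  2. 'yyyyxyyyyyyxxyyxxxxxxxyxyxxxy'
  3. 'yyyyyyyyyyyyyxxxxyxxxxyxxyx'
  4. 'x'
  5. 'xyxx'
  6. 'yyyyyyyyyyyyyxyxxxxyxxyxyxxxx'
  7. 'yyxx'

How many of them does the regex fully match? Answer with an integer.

6

1 → no match
2 → match
3 → match
4 → match
5 → match
6 → match
7 → match
Total matched: 6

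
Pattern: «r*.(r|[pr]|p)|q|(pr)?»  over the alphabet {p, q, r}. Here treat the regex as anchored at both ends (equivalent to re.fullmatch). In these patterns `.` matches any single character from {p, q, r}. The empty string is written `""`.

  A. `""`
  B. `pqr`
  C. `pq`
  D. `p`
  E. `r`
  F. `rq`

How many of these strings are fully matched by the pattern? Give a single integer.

1

A → match
B → no match
C → no match
D → no match
E → no match
F → no match
Total matched: 1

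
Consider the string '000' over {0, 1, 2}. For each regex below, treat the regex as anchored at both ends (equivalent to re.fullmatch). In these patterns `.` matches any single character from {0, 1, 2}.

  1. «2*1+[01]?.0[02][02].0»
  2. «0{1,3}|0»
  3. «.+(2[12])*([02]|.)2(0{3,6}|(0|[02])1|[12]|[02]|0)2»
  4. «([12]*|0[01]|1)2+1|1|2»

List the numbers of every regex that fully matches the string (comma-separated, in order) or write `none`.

1 → no match
2 → match
3 → no match — must end with '2'
4 → no match

2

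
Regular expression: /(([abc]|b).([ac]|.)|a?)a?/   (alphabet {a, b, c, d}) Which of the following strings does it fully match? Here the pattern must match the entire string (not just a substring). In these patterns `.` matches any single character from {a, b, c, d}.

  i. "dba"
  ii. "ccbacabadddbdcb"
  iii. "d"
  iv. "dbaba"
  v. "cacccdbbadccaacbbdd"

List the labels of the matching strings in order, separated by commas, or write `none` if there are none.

none

i → no match
ii → no match
iii → no match
iv → no match
v → no match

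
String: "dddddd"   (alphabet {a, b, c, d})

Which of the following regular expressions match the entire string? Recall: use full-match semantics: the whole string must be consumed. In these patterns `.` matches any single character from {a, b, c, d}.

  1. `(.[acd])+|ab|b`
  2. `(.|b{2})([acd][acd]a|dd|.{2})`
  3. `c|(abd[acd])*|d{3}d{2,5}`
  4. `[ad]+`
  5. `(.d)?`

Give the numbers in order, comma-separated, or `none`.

1 → match
2 → no match
3 → match
4 → match
5 → no match

1, 3, 4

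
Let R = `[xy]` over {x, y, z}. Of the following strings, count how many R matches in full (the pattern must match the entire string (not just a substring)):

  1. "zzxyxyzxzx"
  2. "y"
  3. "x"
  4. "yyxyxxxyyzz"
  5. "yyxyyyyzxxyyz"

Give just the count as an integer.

1 → no match
2 → match
3 → match
4 → no match
5 → no match
Total matched: 2

2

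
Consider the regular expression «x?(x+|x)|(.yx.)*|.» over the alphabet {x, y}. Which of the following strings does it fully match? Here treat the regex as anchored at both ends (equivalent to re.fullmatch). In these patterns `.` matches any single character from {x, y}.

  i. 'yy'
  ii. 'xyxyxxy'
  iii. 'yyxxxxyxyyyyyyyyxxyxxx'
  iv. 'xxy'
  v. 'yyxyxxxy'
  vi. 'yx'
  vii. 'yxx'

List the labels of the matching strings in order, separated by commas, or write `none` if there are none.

i. 'yy' → no match
ii. 'xyxyxxy' → no match
iii → no match
iv. 'xxy' → no match
v. 'yyxyxxxy' → no match
vi. 'yx' → no match
vii. 'yxx' → no match

none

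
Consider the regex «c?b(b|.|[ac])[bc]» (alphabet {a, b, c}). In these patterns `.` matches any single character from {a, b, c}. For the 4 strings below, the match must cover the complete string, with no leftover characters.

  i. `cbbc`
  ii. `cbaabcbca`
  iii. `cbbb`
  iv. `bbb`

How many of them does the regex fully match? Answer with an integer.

i → match
ii → no match
iii → match
iv → match
Total matched: 3

3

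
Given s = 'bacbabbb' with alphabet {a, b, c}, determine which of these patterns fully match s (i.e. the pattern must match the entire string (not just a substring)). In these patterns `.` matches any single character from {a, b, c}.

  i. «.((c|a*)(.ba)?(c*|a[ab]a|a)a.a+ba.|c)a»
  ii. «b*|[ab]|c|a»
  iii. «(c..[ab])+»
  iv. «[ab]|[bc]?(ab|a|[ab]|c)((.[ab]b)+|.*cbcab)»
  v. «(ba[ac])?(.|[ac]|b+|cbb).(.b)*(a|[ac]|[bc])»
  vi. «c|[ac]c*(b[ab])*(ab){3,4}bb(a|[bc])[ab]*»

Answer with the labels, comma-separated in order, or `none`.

v

i → no match — must end with 'a'
ii → no match
iii → no match — must start with 'c'
iv → no match
v → match
vi → no match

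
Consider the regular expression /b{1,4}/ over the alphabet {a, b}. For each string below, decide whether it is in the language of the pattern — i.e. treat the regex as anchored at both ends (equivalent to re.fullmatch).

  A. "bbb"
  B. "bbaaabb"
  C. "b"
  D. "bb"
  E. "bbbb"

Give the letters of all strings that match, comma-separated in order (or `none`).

A, C, D, E

A → match
B → no match
C → match
D → match
E → match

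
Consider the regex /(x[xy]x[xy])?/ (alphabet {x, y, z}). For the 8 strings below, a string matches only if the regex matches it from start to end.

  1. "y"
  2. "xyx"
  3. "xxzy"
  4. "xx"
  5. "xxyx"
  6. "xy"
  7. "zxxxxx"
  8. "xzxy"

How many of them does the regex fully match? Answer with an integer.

1 → no match
2 → no match
3 → no match
4 → no match
5 → no match
6 → no match
7 → no match
8 → no match
Total matched: 0

0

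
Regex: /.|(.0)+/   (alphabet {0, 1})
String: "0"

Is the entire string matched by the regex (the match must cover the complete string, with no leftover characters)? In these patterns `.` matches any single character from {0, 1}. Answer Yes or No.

Yes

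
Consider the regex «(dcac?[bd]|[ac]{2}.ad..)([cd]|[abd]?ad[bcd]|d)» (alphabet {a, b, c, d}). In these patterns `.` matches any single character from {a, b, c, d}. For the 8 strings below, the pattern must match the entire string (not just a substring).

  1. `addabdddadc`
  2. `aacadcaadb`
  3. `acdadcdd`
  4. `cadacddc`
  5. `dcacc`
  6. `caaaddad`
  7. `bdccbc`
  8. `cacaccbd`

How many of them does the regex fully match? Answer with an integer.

3

1 → no match
2 → match
3 → match
4 → no match
5 → no match
6 → match
7 → no match
8 → no match
Total matched: 3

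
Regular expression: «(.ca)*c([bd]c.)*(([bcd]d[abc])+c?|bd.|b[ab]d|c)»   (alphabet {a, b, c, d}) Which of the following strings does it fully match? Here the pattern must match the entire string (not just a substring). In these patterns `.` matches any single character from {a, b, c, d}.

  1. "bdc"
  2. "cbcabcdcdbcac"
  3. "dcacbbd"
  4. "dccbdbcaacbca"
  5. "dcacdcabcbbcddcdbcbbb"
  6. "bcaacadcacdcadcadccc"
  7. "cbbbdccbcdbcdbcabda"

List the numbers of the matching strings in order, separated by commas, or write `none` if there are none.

1 → no match
2 → no match
3 → match
4 → no match
5 → no match
6 → match
7 → no match

3, 6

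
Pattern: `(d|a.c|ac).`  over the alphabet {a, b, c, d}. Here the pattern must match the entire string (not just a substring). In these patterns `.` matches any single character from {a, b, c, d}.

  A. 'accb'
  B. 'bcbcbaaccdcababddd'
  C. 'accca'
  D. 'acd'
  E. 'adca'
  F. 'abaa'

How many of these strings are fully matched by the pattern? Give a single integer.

3

A → match
B → no match
C → no match
D → match
E → match
F → no match
Total matched: 3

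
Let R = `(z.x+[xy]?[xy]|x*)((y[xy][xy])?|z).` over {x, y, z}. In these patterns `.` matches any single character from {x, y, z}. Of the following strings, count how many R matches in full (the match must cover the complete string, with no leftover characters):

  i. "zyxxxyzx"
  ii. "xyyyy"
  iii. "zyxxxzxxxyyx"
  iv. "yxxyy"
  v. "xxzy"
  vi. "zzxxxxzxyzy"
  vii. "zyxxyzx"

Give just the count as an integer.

4

i. "zyxxxyzx" → match
ii. "xyyyy" → match
iii. "zyxxxzxxxyyx" → no match
iv. "yxxyy" → no match
v. "xxzy" → match
vi. "zzxxxxzxyzy" → no match
vii. "zyxxyzx" → match
Total matched: 4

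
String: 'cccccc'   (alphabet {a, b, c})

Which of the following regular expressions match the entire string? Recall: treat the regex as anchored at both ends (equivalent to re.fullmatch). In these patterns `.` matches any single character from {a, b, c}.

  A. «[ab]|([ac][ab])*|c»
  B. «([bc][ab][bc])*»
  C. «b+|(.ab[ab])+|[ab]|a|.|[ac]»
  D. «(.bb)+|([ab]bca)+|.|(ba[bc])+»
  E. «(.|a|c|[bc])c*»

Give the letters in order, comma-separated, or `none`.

A → no match
B → no match
C → no match
D → no match
E → match

E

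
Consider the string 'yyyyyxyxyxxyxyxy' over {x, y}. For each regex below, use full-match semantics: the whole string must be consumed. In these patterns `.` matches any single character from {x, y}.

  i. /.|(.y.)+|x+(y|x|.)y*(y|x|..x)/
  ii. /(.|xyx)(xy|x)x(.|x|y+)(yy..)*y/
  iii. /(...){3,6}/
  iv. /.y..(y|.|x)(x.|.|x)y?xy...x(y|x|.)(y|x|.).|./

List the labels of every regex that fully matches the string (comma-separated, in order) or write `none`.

iv

i → no match
ii → no match
iii → no match
iv → match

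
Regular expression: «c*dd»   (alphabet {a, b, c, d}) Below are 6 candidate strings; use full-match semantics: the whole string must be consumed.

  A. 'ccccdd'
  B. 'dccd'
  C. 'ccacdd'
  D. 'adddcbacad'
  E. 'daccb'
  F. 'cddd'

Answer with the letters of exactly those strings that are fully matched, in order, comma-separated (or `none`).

A → match
B → no match — must end with 'dd'
C → no match
D → no match — must end with 'dd'
E → no match — must end with 'dd'
F → no match

A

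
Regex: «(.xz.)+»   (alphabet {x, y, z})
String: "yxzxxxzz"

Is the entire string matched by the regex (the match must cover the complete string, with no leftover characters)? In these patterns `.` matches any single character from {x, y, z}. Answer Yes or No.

Yes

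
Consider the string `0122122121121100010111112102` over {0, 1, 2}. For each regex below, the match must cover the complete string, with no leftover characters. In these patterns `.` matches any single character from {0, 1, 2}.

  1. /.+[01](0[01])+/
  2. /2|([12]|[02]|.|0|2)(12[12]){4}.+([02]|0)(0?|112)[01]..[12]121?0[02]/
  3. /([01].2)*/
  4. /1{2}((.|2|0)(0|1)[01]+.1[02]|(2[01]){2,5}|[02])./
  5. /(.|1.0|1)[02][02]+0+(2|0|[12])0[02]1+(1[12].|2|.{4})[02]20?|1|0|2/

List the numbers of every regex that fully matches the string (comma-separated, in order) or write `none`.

1 → no match
2 → match
3 → no match
4 → no match — must start with `1`
5 → no match

2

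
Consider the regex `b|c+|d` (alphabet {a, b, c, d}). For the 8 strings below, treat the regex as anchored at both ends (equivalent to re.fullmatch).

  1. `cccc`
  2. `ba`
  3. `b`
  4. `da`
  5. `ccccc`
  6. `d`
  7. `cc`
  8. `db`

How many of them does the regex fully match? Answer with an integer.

1 → match
2 → no match
3 → match
4 → no match
5 → match
6 → match
7 → match
8 → no match
Total matched: 5

5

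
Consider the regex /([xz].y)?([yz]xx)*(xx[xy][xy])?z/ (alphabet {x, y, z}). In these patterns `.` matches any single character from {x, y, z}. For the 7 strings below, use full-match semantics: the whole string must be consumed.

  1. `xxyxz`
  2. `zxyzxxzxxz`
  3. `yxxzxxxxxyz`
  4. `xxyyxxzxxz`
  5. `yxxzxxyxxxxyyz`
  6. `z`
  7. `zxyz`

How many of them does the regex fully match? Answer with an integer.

1 → match
2 → match
3 → match
4 → match
5 → match
6 → match
7 → match
Total matched: 7

7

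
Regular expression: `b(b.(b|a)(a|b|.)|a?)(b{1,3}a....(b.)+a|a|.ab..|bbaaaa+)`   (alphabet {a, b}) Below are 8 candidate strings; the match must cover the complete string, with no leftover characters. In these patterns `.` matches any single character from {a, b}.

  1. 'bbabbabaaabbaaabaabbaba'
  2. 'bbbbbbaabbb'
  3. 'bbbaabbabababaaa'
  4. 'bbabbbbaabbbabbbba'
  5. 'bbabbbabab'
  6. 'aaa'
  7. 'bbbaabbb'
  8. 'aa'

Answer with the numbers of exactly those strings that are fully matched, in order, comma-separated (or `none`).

5

1 → no match
2 → no match
3 → no match
4 → no match
5 → match
6 → no match — must start with 'b'
7 → no match
8 → no match — must start with 'b'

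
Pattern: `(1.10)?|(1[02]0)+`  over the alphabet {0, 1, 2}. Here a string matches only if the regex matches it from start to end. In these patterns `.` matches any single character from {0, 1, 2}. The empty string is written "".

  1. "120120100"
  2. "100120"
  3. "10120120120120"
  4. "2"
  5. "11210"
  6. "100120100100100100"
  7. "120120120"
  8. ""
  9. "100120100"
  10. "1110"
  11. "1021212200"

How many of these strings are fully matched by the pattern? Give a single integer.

7

1 → match
2 → match
3 → no match
4 → no match
5 → no match
6 → match
7 → match
8 → match
9 → match
10 → match
11 → no match
Total matched: 7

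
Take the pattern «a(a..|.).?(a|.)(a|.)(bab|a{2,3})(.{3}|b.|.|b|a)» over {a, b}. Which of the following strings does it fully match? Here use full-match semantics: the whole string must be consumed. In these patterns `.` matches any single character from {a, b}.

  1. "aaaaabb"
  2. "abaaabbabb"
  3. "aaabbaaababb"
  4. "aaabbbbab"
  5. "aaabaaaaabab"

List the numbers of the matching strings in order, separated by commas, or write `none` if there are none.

1 → no match
2 → no match
3 → no match
4 → no match
5 → match

5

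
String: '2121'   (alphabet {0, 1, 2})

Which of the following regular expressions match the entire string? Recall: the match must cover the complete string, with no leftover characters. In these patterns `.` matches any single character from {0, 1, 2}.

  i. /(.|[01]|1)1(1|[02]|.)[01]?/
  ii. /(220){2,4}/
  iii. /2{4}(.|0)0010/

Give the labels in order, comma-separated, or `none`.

i

i → match
ii → no match — must start with '220'
iii → no match — must end with '0010'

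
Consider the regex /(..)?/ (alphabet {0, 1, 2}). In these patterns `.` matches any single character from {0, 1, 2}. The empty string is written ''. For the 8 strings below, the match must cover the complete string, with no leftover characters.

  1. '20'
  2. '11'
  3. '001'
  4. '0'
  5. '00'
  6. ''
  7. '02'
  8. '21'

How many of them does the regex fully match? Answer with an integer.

6

1. '20' → match
2. '11' → match
3. '001' → no match
4. '0' → no match
5. '00' → match
6. '' → match
7. '02' → match
8. '21' → match
Total matched: 6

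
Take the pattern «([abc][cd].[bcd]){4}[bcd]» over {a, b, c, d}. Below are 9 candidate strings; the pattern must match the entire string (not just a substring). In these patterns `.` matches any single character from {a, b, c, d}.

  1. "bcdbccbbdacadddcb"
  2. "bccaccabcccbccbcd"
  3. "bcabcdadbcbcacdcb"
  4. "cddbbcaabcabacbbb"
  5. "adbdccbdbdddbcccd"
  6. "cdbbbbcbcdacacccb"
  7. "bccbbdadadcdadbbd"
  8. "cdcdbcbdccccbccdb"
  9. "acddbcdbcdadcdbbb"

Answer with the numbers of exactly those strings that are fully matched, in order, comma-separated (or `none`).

3, 5, 7, 8, 9

1 → no match
2 → no match
3 → match
4 → no match
5 → match
6 → no match
7 → match
8 → match
9 → match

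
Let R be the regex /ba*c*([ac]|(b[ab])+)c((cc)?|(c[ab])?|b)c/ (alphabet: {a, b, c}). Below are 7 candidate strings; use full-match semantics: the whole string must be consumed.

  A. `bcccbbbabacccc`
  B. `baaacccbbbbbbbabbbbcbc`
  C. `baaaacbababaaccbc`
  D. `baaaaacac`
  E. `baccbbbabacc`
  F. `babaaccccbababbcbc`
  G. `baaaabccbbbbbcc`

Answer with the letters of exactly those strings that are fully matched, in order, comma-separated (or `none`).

A → match
B → match
C → no match
D. `baaaaacac` → no match
E. `baccbbbabacc` → match
F → no match
G → no match

A, B, E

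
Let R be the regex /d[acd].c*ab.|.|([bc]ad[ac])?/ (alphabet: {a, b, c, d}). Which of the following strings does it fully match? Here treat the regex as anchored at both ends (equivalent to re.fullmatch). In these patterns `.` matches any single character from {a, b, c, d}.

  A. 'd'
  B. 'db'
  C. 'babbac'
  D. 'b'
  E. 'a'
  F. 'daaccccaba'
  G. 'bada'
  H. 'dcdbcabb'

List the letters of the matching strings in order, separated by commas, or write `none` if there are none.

A → match
B → no match
C → no match
D → match
E → match
F → match
G → match
H → no match

A, D, E, F, G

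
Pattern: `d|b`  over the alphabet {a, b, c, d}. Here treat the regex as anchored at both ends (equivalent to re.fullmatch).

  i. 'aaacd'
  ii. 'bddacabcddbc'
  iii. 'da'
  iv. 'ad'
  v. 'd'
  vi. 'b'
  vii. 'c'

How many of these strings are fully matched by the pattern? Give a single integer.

2

i → no match
ii → no match
iii → no match
iv → no match
v → match
vi → match
vii → no match
Total matched: 2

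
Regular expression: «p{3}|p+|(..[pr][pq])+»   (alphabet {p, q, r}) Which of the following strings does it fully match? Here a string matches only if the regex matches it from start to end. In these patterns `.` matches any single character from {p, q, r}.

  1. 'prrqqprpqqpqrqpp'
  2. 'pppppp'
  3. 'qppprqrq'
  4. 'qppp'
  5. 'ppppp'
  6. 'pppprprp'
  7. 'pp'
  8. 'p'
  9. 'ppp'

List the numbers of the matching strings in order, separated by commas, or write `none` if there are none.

1, 2, 3, 4, 5, 6, 7, 8, 9

1 → match
2. 'pppppp' → match
3. 'qppprqrq' → match
4. 'qppp' → match
5. 'ppppp' → match
6. 'pppprprp' → match
7. 'pp' → match
8. 'p' → match
9. 'ppp' → match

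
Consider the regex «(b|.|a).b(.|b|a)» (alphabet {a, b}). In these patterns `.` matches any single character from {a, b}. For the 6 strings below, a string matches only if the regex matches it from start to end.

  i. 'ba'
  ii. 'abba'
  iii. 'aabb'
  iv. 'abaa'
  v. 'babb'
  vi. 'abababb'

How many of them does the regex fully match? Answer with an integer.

i → no match
ii → match
iii → match
iv → no match
v → match
vi → no match
Total matched: 3

3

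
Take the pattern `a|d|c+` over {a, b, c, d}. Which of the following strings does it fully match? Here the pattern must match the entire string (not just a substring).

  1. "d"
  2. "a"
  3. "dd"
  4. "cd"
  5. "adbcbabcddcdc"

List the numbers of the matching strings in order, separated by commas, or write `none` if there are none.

1. "d" → match
2. "a" → match
3. "dd" → no match
4. "cd" → no match
5 → no match

1, 2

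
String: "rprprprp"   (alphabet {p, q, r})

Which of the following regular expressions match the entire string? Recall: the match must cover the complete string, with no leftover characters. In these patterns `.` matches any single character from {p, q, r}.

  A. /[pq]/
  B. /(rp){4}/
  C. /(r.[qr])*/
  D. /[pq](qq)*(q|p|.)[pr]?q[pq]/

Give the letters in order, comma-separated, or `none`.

B

A → no match
B → match
C → no match
D → no match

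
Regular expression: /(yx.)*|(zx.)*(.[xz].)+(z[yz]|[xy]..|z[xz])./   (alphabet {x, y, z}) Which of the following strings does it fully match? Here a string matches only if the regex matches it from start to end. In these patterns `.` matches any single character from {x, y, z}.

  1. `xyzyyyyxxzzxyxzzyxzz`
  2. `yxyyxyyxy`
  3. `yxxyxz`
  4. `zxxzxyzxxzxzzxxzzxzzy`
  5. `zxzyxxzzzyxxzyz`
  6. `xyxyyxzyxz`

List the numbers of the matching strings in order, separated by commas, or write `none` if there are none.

2, 3, 4, 5

1 → no match
2 → match
3 → match
4 → match
5 → match
6 → no match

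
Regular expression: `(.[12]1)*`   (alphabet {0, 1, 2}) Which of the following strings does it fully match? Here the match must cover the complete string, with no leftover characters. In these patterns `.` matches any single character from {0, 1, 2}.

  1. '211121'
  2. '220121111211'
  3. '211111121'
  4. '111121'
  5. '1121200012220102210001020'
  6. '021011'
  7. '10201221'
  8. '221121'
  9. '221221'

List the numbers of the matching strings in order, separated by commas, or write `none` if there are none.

1. '211121' → match
2. '220121111211' → no match
3. '211111121' → match
4. '111121' → match
5 → no match
6. '021011' → match
7. '10201221' → no match
8. '221121' → match
9. '221221' → match

1, 3, 4, 6, 8, 9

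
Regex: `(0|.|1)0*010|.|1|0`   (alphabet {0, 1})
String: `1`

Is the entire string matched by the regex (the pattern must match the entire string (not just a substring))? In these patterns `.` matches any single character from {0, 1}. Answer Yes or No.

Yes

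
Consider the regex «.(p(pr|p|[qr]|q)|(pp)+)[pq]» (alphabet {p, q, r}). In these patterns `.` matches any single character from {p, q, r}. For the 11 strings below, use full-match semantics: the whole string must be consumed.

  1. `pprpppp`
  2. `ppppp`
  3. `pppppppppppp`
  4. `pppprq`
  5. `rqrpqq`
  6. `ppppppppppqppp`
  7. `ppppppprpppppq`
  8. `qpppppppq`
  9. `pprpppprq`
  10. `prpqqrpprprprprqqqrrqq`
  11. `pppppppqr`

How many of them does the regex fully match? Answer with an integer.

1 → no match
2 → no match
3 → match
4 → no match
5 → no match
6 → no match
7 → no match
8 → no match
9 → no match
10 → no match
11 → no match
Total matched: 1

1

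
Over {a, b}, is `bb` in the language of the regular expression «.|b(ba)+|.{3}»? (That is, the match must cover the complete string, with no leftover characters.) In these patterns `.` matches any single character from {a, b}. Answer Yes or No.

No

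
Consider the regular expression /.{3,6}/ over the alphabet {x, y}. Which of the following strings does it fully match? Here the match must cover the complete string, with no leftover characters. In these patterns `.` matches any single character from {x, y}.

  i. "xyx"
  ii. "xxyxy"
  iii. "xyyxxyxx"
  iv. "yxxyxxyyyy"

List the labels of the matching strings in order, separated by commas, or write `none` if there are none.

i, ii

i. "xyx" → match
ii. "xxyxy" → match
iii. "xyyxxyxx" → no match
iv. "yxxyxxyyyy" → no match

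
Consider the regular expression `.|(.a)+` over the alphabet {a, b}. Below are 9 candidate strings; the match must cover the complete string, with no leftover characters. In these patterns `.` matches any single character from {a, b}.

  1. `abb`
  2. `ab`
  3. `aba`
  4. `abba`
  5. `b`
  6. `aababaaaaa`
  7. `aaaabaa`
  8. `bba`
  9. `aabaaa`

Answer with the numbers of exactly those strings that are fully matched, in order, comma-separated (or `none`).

5, 6, 9

1 → no match
2 → no match
3 → no match
4 → no match
5 → match
6 → match
7 → no match
8 → no match
9 → match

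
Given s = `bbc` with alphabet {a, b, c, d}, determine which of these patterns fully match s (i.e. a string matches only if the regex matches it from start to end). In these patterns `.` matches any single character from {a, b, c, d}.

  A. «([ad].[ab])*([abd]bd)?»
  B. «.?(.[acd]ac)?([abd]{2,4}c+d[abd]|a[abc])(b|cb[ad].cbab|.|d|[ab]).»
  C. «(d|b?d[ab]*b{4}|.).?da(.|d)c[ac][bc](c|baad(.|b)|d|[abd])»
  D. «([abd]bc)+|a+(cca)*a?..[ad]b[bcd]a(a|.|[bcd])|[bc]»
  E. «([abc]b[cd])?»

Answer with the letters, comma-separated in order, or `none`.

D, E

A → no match
B → no match
C → no match
D → match
E → match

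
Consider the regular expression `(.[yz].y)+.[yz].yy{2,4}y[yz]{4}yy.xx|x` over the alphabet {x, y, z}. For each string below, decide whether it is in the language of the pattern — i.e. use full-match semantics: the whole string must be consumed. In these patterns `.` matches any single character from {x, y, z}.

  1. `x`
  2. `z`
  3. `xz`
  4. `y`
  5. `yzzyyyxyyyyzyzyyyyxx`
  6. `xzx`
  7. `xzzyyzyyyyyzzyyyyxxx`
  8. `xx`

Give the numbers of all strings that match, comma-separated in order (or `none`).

1, 5, 7

1 → match
2 → no match
3 → no match
4 → no match
5 → match
6 → no match
7 → match
8 → no match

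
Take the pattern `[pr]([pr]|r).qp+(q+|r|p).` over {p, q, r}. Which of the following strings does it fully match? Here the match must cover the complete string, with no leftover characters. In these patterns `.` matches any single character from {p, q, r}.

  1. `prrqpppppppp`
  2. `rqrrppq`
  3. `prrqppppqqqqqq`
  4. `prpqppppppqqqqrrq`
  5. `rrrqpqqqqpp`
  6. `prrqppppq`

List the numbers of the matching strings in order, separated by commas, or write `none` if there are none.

1. `prrqpppppppp` → match
2. `rqrrppq` → no match
3 → match
4 → no match
5. `rrrqpqqqqpp` → no match
6. `prrqppppq` → match

1, 3, 6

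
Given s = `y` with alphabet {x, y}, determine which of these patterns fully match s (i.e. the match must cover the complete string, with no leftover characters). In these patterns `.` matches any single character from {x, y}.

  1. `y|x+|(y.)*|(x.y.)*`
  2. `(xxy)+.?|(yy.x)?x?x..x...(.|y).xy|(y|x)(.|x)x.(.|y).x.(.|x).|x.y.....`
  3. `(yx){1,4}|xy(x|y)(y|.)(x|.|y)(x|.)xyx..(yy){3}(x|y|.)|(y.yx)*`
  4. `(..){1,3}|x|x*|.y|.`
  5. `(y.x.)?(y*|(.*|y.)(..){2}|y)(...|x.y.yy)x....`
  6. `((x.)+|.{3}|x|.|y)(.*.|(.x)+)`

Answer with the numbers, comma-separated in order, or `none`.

1, 4

1 → match
2 → no match
3 → no match
4 → match
5 → no match
6 → no match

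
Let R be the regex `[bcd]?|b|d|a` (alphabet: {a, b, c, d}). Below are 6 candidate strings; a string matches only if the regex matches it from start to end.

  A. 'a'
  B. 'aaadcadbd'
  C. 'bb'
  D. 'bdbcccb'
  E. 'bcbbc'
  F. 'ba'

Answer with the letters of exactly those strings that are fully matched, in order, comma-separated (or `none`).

A → match
B → no match
C → no match
D → no match
E → no match
F → no match

A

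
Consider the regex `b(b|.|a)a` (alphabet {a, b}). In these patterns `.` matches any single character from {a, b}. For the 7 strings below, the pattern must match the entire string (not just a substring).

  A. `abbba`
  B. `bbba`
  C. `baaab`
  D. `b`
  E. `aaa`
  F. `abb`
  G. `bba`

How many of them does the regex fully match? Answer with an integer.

A → no match — must start with `b`
B → no match
C → no match — must end with `a`
D → no match — must end with `a`
E → no match — must start with `b`
F → no match — must start with `b`
G → match
Total matched: 1

1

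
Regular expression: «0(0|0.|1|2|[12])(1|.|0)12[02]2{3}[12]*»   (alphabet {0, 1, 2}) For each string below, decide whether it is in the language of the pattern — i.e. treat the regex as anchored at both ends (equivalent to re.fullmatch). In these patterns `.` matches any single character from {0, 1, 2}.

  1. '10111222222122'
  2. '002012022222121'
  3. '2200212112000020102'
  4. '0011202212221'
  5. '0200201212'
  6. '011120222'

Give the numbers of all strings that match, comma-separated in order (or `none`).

1 → no match — must start with '0'
2 → match
3 → no match — must start with '0'
4 → no match
5 → no match
6 → match

2, 6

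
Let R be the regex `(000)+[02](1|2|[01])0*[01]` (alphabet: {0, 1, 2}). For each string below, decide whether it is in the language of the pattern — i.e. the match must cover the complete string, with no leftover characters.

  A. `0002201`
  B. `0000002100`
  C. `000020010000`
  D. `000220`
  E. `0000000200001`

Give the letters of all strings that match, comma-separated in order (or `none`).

A → match
B → match
C → no match
D → match
E → match

A, B, D, E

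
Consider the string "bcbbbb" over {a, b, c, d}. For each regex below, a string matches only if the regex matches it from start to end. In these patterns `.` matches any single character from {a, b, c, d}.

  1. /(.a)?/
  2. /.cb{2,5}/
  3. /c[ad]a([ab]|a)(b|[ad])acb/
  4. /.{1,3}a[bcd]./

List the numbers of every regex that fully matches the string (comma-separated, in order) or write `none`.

1 → no match
2 → match
3 → no match — must start with "c"
4 → no match

2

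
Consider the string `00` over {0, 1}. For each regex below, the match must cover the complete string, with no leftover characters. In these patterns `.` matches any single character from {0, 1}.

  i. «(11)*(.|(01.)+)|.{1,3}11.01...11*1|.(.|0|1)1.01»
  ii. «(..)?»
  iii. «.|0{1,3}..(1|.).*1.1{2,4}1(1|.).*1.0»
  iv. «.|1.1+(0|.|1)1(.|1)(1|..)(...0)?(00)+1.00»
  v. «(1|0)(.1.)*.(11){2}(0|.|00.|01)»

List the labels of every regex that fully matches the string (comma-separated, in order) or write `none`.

ii

i → no match
ii → match
iii → no match
iv → no match
v → no match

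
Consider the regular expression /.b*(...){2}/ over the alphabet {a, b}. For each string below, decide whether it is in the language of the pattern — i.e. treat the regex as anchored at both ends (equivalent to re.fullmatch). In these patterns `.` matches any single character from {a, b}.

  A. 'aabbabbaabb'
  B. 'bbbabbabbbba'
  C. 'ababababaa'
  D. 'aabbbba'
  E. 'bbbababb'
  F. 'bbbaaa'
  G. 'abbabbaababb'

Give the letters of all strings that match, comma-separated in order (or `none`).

A → no match
B → no match
C → no match
D → match
E → match
F → no match
G → no match

D, E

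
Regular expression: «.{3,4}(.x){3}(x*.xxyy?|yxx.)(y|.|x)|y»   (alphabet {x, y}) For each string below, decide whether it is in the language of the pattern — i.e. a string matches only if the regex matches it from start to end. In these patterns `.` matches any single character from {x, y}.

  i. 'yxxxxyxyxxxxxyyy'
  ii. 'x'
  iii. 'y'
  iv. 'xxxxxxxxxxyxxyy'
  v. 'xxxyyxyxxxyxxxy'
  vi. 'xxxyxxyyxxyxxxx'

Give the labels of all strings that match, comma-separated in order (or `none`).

i, iii, iv, v

i → match
ii. 'x' → no match
iii. 'y' → match
iv → match
v → match
vi → no match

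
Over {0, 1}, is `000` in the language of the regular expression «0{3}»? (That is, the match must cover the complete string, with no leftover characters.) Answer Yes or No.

Yes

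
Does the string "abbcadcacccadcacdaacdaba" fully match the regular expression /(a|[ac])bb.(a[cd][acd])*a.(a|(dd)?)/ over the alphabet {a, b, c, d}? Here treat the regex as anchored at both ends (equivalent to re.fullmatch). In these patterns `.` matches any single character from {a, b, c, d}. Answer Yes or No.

No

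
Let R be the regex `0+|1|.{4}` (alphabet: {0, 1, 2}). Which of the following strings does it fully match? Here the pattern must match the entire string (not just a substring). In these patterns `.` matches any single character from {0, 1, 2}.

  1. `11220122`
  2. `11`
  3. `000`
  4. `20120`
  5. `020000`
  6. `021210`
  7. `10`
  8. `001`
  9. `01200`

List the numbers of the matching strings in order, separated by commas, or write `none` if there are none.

3

1. `11220122` → no match
2. `11` → no match
3. `000` → match
4. `20120` → no match
5. `020000` → no match
6. `021210` → no match
7. `10` → no match
8. `001` → no match
9. `01200` → no match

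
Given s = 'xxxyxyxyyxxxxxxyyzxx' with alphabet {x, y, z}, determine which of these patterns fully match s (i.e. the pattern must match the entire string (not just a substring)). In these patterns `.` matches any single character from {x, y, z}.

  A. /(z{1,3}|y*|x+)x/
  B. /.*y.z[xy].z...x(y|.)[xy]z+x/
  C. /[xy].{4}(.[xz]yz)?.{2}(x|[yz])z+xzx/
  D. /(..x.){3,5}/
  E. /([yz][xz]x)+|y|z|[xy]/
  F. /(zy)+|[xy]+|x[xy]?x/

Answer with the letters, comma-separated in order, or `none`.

A → no match
B → no match — must end with 'zx'
C → no match — must end with 'zxzx'
D → match
E → no match
F → no match

D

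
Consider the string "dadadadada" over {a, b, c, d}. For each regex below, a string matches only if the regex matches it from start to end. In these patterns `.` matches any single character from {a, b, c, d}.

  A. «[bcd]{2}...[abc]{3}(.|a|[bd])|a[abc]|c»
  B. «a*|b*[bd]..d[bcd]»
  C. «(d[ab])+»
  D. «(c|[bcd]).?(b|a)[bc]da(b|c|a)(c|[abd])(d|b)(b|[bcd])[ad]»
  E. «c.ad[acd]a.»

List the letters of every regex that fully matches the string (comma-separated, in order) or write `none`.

C

A → no match
B → no match
C → match
D → no match
E → no match — must start with "c"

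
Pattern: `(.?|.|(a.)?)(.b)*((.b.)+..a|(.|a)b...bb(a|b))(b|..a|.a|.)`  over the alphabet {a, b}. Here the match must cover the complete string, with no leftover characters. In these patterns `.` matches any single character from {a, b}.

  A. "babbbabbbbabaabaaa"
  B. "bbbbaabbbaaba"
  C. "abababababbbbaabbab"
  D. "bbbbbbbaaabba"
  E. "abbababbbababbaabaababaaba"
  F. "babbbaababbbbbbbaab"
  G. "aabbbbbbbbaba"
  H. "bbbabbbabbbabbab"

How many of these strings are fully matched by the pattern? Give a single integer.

8

A → match
B → match
C → match
D → match
E → match
F → match
G → match
H → match
Total matched: 8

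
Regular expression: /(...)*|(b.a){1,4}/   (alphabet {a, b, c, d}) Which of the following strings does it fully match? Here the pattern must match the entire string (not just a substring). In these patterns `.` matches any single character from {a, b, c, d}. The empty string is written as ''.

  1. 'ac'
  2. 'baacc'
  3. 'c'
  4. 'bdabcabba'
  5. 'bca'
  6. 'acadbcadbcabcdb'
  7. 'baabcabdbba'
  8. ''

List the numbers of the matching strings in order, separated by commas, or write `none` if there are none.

4, 5, 6, 8

1. 'ac' → no match
2. 'baacc' → no match
3. 'c' → no match
4. 'bdabcabba' → match
5. 'bca' → match
6 → match
7. 'baabcabdbba' → no match
8. '' → match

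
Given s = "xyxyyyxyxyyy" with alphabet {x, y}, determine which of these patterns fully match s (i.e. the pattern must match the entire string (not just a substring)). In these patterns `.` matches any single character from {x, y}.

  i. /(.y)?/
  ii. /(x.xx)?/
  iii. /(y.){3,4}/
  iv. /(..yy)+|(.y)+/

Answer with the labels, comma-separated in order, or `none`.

iv

i → no match
ii → no match
iii → no match — must start with "y"
iv → match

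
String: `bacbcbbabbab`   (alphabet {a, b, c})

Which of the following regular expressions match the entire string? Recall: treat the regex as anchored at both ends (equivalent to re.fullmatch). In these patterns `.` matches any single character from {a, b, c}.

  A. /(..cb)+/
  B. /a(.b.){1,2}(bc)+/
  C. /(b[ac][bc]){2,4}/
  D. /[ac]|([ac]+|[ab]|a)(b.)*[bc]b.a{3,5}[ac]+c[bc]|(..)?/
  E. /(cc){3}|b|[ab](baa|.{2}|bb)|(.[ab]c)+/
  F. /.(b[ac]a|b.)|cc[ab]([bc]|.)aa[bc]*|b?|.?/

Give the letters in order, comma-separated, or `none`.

A → no match — must end with `cb`
B → no match — must start with `a`
C → match
D → no match
E → no match
F → no match

C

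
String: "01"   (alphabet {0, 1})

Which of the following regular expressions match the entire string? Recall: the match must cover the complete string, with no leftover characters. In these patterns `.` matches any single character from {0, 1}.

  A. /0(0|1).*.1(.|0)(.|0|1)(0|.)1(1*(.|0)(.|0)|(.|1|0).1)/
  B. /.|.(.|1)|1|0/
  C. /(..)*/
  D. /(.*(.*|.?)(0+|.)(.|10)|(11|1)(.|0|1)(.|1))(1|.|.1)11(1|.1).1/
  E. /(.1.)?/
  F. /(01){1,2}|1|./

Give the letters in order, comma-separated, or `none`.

A → no match
B → match
C → match
D → no match
E → no match
F → match

B, C, F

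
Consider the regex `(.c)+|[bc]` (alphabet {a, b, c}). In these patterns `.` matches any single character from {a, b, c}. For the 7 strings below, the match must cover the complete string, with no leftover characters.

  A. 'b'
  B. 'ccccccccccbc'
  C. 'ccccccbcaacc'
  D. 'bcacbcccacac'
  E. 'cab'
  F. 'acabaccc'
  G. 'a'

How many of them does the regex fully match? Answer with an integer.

A → match
B → match
C → no match
D → match
E → no match
F → no match
G → no match
Total matched: 3

3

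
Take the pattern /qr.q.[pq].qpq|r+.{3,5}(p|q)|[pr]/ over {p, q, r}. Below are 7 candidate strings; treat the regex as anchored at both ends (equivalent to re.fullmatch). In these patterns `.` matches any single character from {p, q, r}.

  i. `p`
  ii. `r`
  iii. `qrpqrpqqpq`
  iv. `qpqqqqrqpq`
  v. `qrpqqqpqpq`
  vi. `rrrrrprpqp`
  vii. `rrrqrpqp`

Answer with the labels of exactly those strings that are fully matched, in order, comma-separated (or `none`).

i → match
ii → match
iii → match
iv → no match
v → match
vi → match
vii → match

i, ii, iii, v, vi, vii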